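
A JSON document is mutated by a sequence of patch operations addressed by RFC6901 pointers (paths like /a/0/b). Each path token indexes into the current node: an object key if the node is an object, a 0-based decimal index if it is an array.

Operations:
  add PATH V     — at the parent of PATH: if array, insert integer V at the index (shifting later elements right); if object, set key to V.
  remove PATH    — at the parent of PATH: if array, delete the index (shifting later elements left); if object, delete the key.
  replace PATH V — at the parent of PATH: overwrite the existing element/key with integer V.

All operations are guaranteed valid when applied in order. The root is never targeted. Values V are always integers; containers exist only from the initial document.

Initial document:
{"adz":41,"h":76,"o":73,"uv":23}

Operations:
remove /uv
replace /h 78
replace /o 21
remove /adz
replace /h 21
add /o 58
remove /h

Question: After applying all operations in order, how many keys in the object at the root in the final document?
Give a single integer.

After op 1 (remove /uv): {"adz":41,"h":76,"o":73}
After op 2 (replace /h 78): {"adz":41,"h":78,"o":73}
After op 3 (replace /o 21): {"adz":41,"h":78,"o":21}
After op 4 (remove /adz): {"h":78,"o":21}
After op 5 (replace /h 21): {"h":21,"o":21}
After op 6 (add /o 58): {"h":21,"o":58}
After op 7 (remove /h): {"o":58}
Size at the root: 1

Answer: 1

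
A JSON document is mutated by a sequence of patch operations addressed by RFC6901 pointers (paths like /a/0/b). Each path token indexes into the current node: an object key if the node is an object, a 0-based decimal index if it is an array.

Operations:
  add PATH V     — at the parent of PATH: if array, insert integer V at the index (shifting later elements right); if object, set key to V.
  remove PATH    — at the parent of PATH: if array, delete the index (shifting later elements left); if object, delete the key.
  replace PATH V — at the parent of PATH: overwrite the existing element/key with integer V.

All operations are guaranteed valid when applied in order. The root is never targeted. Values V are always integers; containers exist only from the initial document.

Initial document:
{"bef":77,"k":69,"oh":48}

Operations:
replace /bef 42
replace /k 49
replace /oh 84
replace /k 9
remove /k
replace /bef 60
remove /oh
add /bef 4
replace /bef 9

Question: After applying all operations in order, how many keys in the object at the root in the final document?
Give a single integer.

After op 1 (replace /bef 42): {"bef":42,"k":69,"oh":48}
After op 2 (replace /k 49): {"bef":42,"k":49,"oh":48}
After op 3 (replace /oh 84): {"bef":42,"k":49,"oh":84}
After op 4 (replace /k 9): {"bef":42,"k":9,"oh":84}
After op 5 (remove /k): {"bef":42,"oh":84}
After op 6 (replace /bef 60): {"bef":60,"oh":84}
After op 7 (remove /oh): {"bef":60}
After op 8 (add /bef 4): {"bef":4}
After op 9 (replace /bef 9): {"bef":9}
Size at the root: 1

Answer: 1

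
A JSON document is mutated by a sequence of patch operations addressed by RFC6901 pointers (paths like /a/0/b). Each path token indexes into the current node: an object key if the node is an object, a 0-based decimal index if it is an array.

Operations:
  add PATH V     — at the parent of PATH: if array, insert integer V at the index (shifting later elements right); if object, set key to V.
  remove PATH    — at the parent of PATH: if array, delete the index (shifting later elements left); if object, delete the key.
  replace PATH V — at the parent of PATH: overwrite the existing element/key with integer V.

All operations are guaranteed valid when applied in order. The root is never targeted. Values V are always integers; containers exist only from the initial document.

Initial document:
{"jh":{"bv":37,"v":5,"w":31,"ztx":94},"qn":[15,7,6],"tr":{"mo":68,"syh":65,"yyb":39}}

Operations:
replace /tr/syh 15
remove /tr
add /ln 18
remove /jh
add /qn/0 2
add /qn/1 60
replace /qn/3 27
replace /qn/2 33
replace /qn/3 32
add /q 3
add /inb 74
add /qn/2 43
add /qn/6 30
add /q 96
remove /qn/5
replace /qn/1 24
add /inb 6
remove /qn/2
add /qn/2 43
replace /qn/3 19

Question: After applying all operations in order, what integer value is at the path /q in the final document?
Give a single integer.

After op 1 (replace /tr/syh 15): {"jh":{"bv":37,"v":5,"w":31,"ztx":94},"qn":[15,7,6],"tr":{"mo":68,"syh":15,"yyb":39}}
After op 2 (remove /tr): {"jh":{"bv":37,"v":5,"w":31,"ztx":94},"qn":[15,7,6]}
After op 3 (add /ln 18): {"jh":{"bv":37,"v":5,"w":31,"ztx":94},"ln":18,"qn":[15,7,6]}
After op 4 (remove /jh): {"ln":18,"qn":[15,7,6]}
After op 5 (add /qn/0 2): {"ln":18,"qn":[2,15,7,6]}
After op 6 (add /qn/1 60): {"ln":18,"qn":[2,60,15,7,6]}
After op 7 (replace /qn/3 27): {"ln":18,"qn":[2,60,15,27,6]}
After op 8 (replace /qn/2 33): {"ln":18,"qn":[2,60,33,27,6]}
After op 9 (replace /qn/3 32): {"ln":18,"qn":[2,60,33,32,6]}
After op 10 (add /q 3): {"ln":18,"q":3,"qn":[2,60,33,32,6]}
After op 11 (add /inb 74): {"inb":74,"ln":18,"q":3,"qn":[2,60,33,32,6]}
After op 12 (add /qn/2 43): {"inb":74,"ln":18,"q":3,"qn":[2,60,43,33,32,6]}
After op 13 (add /qn/6 30): {"inb":74,"ln":18,"q":3,"qn":[2,60,43,33,32,6,30]}
After op 14 (add /q 96): {"inb":74,"ln":18,"q":96,"qn":[2,60,43,33,32,6,30]}
After op 15 (remove /qn/5): {"inb":74,"ln":18,"q":96,"qn":[2,60,43,33,32,30]}
After op 16 (replace /qn/1 24): {"inb":74,"ln":18,"q":96,"qn":[2,24,43,33,32,30]}
After op 17 (add /inb 6): {"inb":6,"ln":18,"q":96,"qn":[2,24,43,33,32,30]}
After op 18 (remove /qn/2): {"inb":6,"ln":18,"q":96,"qn":[2,24,33,32,30]}
After op 19 (add /qn/2 43): {"inb":6,"ln":18,"q":96,"qn":[2,24,43,33,32,30]}
After op 20 (replace /qn/3 19): {"inb":6,"ln":18,"q":96,"qn":[2,24,43,19,32,30]}
Value at /q: 96

Answer: 96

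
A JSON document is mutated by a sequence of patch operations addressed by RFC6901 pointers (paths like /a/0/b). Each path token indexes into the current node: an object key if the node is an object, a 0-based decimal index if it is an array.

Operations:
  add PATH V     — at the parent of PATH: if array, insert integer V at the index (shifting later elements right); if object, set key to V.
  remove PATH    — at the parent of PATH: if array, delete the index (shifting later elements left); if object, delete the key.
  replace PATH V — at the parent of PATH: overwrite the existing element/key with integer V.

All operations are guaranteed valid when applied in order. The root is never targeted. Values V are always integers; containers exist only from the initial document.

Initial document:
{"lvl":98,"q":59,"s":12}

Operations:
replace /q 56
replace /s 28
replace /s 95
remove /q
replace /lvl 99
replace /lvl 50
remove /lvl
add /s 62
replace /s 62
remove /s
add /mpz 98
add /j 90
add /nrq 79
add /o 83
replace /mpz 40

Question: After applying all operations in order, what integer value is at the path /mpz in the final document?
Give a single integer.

Answer: 40

Derivation:
After op 1 (replace /q 56): {"lvl":98,"q":56,"s":12}
After op 2 (replace /s 28): {"lvl":98,"q":56,"s":28}
After op 3 (replace /s 95): {"lvl":98,"q":56,"s":95}
After op 4 (remove /q): {"lvl":98,"s":95}
After op 5 (replace /lvl 99): {"lvl":99,"s":95}
After op 6 (replace /lvl 50): {"lvl":50,"s":95}
After op 7 (remove /lvl): {"s":95}
After op 8 (add /s 62): {"s":62}
After op 9 (replace /s 62): {"s":62}
After op 10 (remove /s): {}
After op 11 (add /mpz 98): {"mpz":98}
After op 12 (add /j 90): {"j":90,"mpz":98}
After op 13 (add /nrq 79): {"j":90,"mpz":98,"nrq":79}
After op 14 (add /o 83): {"j":90,"mpz":98,"nrq":79,"o":83}
After op 15 (replace /mpz 40): {"j":90,"mpz":40,"nrq":79,"o":83}
Value at /mpz: 40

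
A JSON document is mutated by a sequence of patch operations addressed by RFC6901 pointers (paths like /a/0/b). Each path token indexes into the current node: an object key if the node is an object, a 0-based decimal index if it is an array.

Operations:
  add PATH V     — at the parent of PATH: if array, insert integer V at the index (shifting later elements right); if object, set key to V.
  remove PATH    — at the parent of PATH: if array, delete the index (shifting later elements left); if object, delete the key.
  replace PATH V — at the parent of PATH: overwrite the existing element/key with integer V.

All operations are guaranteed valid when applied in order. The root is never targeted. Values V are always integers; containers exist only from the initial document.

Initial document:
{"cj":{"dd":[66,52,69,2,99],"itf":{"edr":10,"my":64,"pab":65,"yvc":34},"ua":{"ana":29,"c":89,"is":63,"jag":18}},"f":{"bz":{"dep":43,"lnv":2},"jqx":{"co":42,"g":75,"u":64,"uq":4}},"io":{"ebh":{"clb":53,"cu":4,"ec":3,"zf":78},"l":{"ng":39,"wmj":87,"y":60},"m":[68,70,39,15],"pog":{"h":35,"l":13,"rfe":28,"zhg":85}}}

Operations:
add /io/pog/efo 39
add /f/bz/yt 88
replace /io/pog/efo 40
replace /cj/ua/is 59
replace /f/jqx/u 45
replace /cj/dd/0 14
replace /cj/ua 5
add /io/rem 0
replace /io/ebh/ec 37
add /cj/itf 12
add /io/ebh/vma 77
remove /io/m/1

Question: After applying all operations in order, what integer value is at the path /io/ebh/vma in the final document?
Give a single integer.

Answer: 77

Derivation:
After op 1 (add /io/pog/efo 39): {"cj":{"dd":[66,52,69,2,99],"itf":{"edr":10,"my":64,"pab":65,"yvc":34},"ua":{"ana":29,"c":89,"is":63,"jag":18}},"f":{"bz":{"dep":43,"lnv":2},"jqx":{"co":42,"g":75,"u":64,"uq":4}},"io":{"ebh":{"clb":53,"cu":4,"ec":3,"zf":78},"l":{"ng":39,"wmj":87,"y":60},"m":[68,70,39,15],"pog":{"efo":39,"h":35,"l":13,"rfe":28,"zhg":85}}}
After op 2 (add /f/bz/yt 88): {"cj":{"dd":[66,52,69,2,99],"itf":{"edr":10,"my":64,"pab":65,"yvc":34},"ua":{"ana":29,"c":89,"is":63,"jag":18}},"f":{"bz":{"dep":43,"lnv":2,"yt":88},"jqx":{"co":42,"g":75,"u":64,"uq":4}},"io":{"ebh":{"clb":53,"cu":4,"ec":3,"zf":78},"l":{"ng":39,"wmj":87,"y":60},"m":[68,70,39,15],"pog":{"efo":39,"h":35,"l":13,"rfe":28,"zhg":85}}}
After op 3 (replace /io/pog/efo 40): {"cj":{"dd":[66,52,69,2,99],"itf":{"edr":10,"my":64,"pab":65,"yvc":34},"ua":{"ana":29,"c":89,"is":63,"jag":18}},"f":{"bz":{"dep":43,"lnv":2,"yt":88},"jqx":{"co":42,"g":75,"u":64,"uq":4}},"io":{"ebh":{"clb":53,"cu":4,"ec":3,"zf":78},"l":{"ng":39,"wmj":87,"y":60},"m":[68,70,39,15],"pog":{"efo":40,"h":35,"l":13,"rfe":28,"zhg":85}}}
After op 4 (replace /cj/ua/is 59): {"cj":{"dd":[66,52,69,2,99],"itf":{"edr":10,"my":64,"pab":65,"yvc":34},"ua":{"ana":29,"c":89,"is":59,"jag":18}},"f":{"bz":{"dep":43,"lnv":2,"yt":88},"jqx":{"co":42,"g":75,"u":64,"uq":4}},"io":{"ebh":{"clb":53,"cu":4,"ec":3,"zf":78},"l":{"ng":39,"wmj":87,"y":60},"m":[68,70,39,15],"pog":{"efo":40,"h":35,"l":13,"rfe":28,"zhg":85}}}
After op 5 (replace /f/jqx/u 45): {"cj":{"dd":[66,52,69,2,99],"itf":{"edr":10,"my":64,"pab":65,"yvc":34},"ua":{"ana":29,"c":89,"is":59,"jag":18}},"f":{"bz":{"dep":43,"lnv":2,"yt":88},"jqx":{"co":42,"g":75,"u":45,"uq":4}},"io":{"ebh":{"clb":53,"cu":4,"ec":3,"zf":78},"l":{"ng":39,"wmj":87,"y":60},"m":[68,70,39,15],"pog":{"efo":40,"h":35,"l":13,"rfe":28,"zhg":85}}}
After op 6 (replace /cj/dd/0 14): {"cj":{"dd":[14,52,69,2,99],"itf":{"edr":10,"my":64,"pab":65,"yvc":34},"ua":{"ana":29,"c":89,"is":59,"jag":18}},"f":{"bz":{"dep":43,"lnv":2,"yt":88},"jqx":{"co":42,"g":75,"u":45,"uq":4}},"io":{"ebh":{"clb":53,"cu":4,"ec":3,"zf":78},"l":{"ng":39,"wmj":87,"y":60},"m":[68,70,39,15],"pog":{"efo":40,"h":35,"l":13,"rfe":28,"zhg":85}}}
After op 7 (replace /cj/ua 5): {"cj":{"dd":[14,52,69,2,99],"itf":{"edr":10,"my":64,"pab":65,"yvc":34},"ua":5},"f":{"bz":{"dep":43,"lnv":2,"yt":88},"jqx":{"co":42,"g":75,"u":45,"uq":4}},"io":{"ebh":{"clb":53,"cu":4,"ec":3,"zf":78},"l":{"ng":39,"wmj":87,"y":60},"m":[68,70,39,15],"pog":{"efo":40,"h":35,"l":13,"rfe":28,"zhg":85}}}
After op 8 (add /io/rem 0): {"cj":{"dd":[14,52,69,2,99],"itf":{"edr":10,"my":64,"pab":65,"yvc":34},"ua":5},"f":{"bz":{"dep":43,"lnv":2,"yt":88},"jqx":{"co":42,"g":75,"u":45,"uq":4}},"io":{"ebh":{"clb":53,"cu":4,"ec":3,"zf":78},"l":{"ng":39,"wmj":87,"y":60},"m":[68,70,39,15],"pog":{"efo":40,"h":35,"l":13,"rfe":28,"zhg":85},"rem":0}}
After op 9 (replace /io/ebh/ec 37): {"cj":{"dd":[14,52,69,2,99],"itf":{"edr":10,"my":64,"pab":65,"yvc":34},"ua":5},"f":{"bz":{"dep":43,"lnv":2,"yt":88},"jqx":{"co":42,"g":75,"u":45,"uq":4}},"io":{"ebh":{"clb":53,"cu":4,"ec":37,"zf":78},"l":{"ng":39,"wmj":87,"y":60},"m":[68,70,39,15],"pog":{"efo":40,"h":35,"l":13,"rfe":28,"zhg":85},"rem":0}}
After op 10 (add /cj/itf 12): {"cj":{"dd":[14,52,69,2,99],"itf":12,"ua":5},"f":{"bz":{"dep":43,"lnv":2,"yt":88},"jqx":{"co":42,"g":75,"u":45,"uq":4}},"io":{"ebh":{"clb":53,"cu":4,"ec":37,"zf":78},"l":{"ng":39,"wmj":87,"y":60},"m":[68,70,39,15],"pog":{"efo":40,"h":35,"l":13,"rfe":28,"zhg":85},"rem":0}}
After op 11 (add /io/ebh/vma 77): {"cj":{"dd":[14,52,69,2,99],"itf":12,"ua":5},"f":{"bz":{"dep":43,"lnv":2,"yt":88},"jqx":{"co":42,"g":75,"u":45,"uq":4}},"io":{"ebh":{"clb":53,"cu":4,"ec":37,"vma":77,"zf":78},"l":{"ng":39,"wmj":87,"y":60},"m":[68,70,39,15],"pog":{"efo":40,"h":35,"l":13,"rfe":28,"zhg":85},"rem":0}}
After op 12 (remove /io/m/1): {"cj":{"dd":[14,52,69,2,99],"itf":12,"ua":5},"f":{"bz":{"dep":43,"lnv":2,"yt":88},"jqx":{"co":42,"g":75,"u":45,"uq":4}},"io":{"ebh":{"clb":53,"cu":4,"ec":37,"vma":77,"zf":78},"l":{"ng":39,"wmj":87,"y":60},"m":[68,39,15],"pog":{"efo":40,"h":35,"l":13,"rfe":28,"zhg":85},"rem":0}}
Value at /io/ebh/vma: 77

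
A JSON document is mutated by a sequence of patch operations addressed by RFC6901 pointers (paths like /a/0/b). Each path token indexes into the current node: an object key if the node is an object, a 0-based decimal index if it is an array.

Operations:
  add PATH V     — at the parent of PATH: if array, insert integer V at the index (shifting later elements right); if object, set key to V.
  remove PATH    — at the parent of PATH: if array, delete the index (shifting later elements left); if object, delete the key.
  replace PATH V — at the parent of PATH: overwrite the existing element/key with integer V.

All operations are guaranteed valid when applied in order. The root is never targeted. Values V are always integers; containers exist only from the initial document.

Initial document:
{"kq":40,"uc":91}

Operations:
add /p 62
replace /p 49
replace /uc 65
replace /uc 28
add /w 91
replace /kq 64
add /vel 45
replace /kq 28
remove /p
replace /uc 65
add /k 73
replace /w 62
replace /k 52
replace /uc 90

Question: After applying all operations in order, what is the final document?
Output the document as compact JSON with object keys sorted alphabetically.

Answer: {"k":52,"kq":28,"uc":90,"vel":45,"w":62}

Derivation:
After op 1 (add /p 62): {"kq":40,"p":62,"uc":91}
After op 2 (replace /p 49): {"kq":40,"p":49,"uc":91}
After op 3 (replace /uc 65): {"kq":40,"p":49,"uc":65}
After op 4 (replace /uc 28): {"kq":40,"p":49,"uc":28}
After op 5 (add /w 91): {"kq":40,"p":49,"uc":28,"w":91}
After op 6 (replace /kq 64): {"kq":64,"p":49,"uc":28,"w":91}
After op 7 (add /vel 45): {"kq":64,"p":49,"uc":28,"vel":45,"w":91}
After op 8 (replace /kq 28): {"kq":28,"p":49,"uc":28,"vel":45,"w":91}
After op 9 (remove /p): {"kq":28,"uc":28,"vel":45,"w":91}
After op 10 (replace /uc 65): {"kq":28,"uc":65,"vel":45,"w":91}
After op 11 (add /k 73): {"k":73,"kq":28,"uc":65,"vel":45,"w":91}
After op 12 (replace /w 62): {"k":73,"kq":28,"uc":65,"vel":45,"w":62}
After op 13 (replace /k 52): {"k":52,"kq":28,"uc":65,"vel":45,"w":62}
After op 14 (replace /uc 90): {"k":52,"kq":28,"uc":90,"vel":45,"w":62}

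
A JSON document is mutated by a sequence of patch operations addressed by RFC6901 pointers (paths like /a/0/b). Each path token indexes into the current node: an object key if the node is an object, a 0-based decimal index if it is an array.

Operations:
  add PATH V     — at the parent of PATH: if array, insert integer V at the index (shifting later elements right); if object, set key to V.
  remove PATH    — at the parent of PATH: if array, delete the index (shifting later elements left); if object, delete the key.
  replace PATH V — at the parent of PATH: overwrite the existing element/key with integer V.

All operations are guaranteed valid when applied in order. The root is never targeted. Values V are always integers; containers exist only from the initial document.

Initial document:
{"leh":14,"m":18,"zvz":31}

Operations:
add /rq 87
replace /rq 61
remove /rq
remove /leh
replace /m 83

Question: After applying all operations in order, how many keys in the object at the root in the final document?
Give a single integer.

Answer: 2

Derivation:
After op 1 (add /rq 87): {"leh":14,"m":18,"rq":87,"zvz":31}
After op 2 (replace /rq 61): {"leh":14,"m":18,"rq":61,"zvz":31}
After op 3 (remove /rq): {"leh":14,"m":18,"zvz":31}
After op 4 (remove /leh): {"m":18,"zvz":31}
After op 5 (replace /m 83): {"m":83,"zvz":31}
Size at the root: 2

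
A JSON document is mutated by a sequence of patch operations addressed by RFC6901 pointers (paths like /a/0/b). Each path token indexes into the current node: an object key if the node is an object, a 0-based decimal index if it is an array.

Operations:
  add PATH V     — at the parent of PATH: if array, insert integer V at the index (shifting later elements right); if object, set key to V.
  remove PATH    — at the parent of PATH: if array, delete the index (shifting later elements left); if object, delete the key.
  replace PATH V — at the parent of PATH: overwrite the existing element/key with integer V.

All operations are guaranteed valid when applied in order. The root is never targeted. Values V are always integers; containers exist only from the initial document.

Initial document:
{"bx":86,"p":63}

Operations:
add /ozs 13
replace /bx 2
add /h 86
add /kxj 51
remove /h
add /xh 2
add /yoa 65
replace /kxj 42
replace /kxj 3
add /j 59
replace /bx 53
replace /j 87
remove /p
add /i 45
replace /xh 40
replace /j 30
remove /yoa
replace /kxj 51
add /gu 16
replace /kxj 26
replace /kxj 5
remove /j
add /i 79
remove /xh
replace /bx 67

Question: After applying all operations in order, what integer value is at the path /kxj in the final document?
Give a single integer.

Answer: 5

Derivation:
After op 1 (add /ozs 13): {"bx":86,"ozs":13,"p":63}
After op 2 (replace /bx 2): {"bx":2,"ozs":13,"p":63}
After op 3 (add /h 86): {"bx":2,"h":86,"ozs":13,"p":63}
After op 4 (add /kxj 51): {"bx":2,"h":86,"kxj":51,"ozs":13,"p":63}
After op 5 (remove /h): {"bx":2,"kxj":51,"ozs":13,"p":63}
After op 6 (add /xh 2): {"bx":2,"kxj":51,"ozs":13,"p":63,"xh":2}
After op 7 (add /yoa 65): {"bx":2,"kxj":51,"ozs":13,"p":63,"xh":2,"yoa":65}
After op 8 (replace /kxj 42): {"bx":2,"kxj":42,"ozs":13,"p":63,"xh":2,"yoa":65}
After op 9 (replace /kxj 3): {"bx":2,"kxj":3,"ozs":13,"p":63,"xh":2,"yoa":65}
After op 10 (add /j 59): {"bx":2,"j":59,"kxj":3,"ozs":13,"p":63,"xh":2,"yoa":65}
After op 11 (replace /bx 53): {"bx":53,"j":59,"kxj":3,"ozs":13,"p":63,"xh":2,"yoa":65}
After op 12 (replace /j 87): {"bx":53,"j":87,"kxj":3,"ozs":13,"p":63,"xh":2,"yoa":65}
After op 13 (remove /p): {"bx":53,"j":87,"kxj":3,"ozs":13,"xh":2,"yoa":65}
After op 14 (add /i 45): {"bx":53,"i":45,"j":87,"kxj":3,"ozs":13,"xh":2,"yoa":65}
After op 15 (replace /xh 40): {"bx":53,"i":45,"j":87,"kxj":3,"ozs":13,"xh":40,"yoa":65}
After op 16 (replace /j 30): {"bx":53,"i":45,"j":30,"kxj":3,"ozs":13,"xh":40,"yoa":65}
After op 17 (remove /yoa): {"bx":53,"i":45,"j":30,"kxj":3,"ozs":13,"xh":40}
After op 18 (replace /kxj 51): {"bx":53,"i":45,"j":30,"kxj":51,"ozs":13,"xh":40}
After op 19 (add /gu 16): {"bx":53,"gu":16,"i":45,"j":30,"kxj":51,"ozs":13,"xh":40}
After op 20 (replace /kxj 26): {"bx":53,"gu":16,"i":45,"j":30,"kxj":26,"ozs":13,"xh":40}
After op 21 (replace /kxj 5): {"bx":53,"gu":16,"i":45,"j":30,"kxj":5,"ozs":13,"xh":40}
After op 22 (remove /j): {"bx":53,"gu":16,"i":45,"kxj":5,"ozs":13,"xh":40}
After op 23 (add /i 79): {"bx":53,"gu":16,"i":79,"kxj":5,"ozs":13,"xh":40}
After op 24 (remove /xh): {"bx":53,"gu":16,"i":79,"kxj":5,"ozs":13}
After op 25 (replace /bx 67): {"bx":67,"gu":16,"i":79,"kxj":5,"ozs":13}
Value at /kxj: 5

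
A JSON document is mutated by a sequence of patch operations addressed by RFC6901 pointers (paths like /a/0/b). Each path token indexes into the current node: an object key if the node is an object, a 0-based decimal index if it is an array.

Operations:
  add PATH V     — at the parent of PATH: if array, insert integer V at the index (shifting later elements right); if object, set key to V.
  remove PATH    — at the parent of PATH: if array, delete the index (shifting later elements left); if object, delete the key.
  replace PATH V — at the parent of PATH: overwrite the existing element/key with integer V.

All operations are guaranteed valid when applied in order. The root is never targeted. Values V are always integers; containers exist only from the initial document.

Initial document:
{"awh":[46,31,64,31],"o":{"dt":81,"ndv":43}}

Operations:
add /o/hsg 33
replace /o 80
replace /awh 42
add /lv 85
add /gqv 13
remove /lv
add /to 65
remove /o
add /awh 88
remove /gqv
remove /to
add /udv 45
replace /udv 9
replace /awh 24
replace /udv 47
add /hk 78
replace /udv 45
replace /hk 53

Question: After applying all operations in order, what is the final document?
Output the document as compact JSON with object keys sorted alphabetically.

Answer: {"awh":24,"hk":53,"udv":45}

Derivation:
After op 1 (add /o/hsg 33): {"awh":[46,31,64,31],"o":{"dt":81,"hsg":33,"ndv":43}}
After op 2 (replace /o 80): {"awh":[46,31,64,31],"o":80}
After op 3 (replace /awh 42): {"awh":42,"o":80}
After op 4 (add /lv 85): {"awh":42,"lv":85,"o":80}
After op 5 (add /gqv 13): {"awh":42,"gqv":13,"lv":85,"o":80}
After op 6 (remove /lv): {"awh":42,"gqv":13,"o":80}
After op 7 (add /to 65): {"awh":42,"gqv":13,"o":80,"to":65}
After op 8 (remove /o): {"awh":42,"gqv":13,"to":65}
After op 9 (add /awh 88): {"awh":88,"gqv":13,"to":65}
After op 10 (remove /gqv): {"awh":88,"to":65}
After op 11 (remove /to): {"awh":88}
After op 12 (add /udv 45): {"awh":88,"udv":45}
After op 13 (replace /udv 9): {"awh":88,"udv":9}
After op 14 (replace /awh 24): {"awh":24,"udv":9}
After op 15 (replace /udv 47): {"awh":24,"udv":47}
After op 16 (add /hk 78): {"awh":24,"hk":78,"udv":47}
After op 17 (replace /udv 45): {"awh":24,"hk":78,"udv":45}
After op 18 (replace /hk 53): {"awh":24,"hk":53,"udv":45}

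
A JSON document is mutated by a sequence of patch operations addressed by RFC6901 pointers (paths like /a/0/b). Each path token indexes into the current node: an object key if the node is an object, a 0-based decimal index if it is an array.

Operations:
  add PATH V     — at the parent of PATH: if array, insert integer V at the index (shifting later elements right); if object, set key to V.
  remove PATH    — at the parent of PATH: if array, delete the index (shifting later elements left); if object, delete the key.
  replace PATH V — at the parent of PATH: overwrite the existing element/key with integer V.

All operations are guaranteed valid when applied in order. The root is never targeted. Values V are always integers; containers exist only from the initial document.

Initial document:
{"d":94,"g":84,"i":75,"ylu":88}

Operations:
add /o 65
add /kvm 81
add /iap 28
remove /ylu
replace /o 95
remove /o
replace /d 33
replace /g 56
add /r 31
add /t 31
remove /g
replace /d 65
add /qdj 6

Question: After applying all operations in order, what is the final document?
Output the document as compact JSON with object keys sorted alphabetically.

After op 1 (add /o 65): {"d":94,"g":84,"i":75,"o":65,"ylu":88}
After op 2 (add /kvm 81): {"d":94,"g":84,"i":75,"kvm":81,"o":65,"ylu":88}
After op 3 (add /iap 28): {"d":94,"g":84,"i":75,"iap":28,"kvm":81,"o":65,"ylu":88}
After op 4 (remove /ylu): {"d":94,"g":84,"i":75,"iap":28,"kvm":81,"o":65}
After op 5 (replace /o 95): {"d":94,"g":84,"i":75,"iap":28,"kvm":81,"o":95}
After op 6 (remove /o): {"d":94,"g":84,"i":75,"iap":28,"kvm":81}
After op 7 (replace /d 33): {"d":33,"g":84,"i":75,"iap":28,"kvm":81}
After op 8 (replace /g 56): {"d":33,"g":56,"i":75,"iap":28,"kvm":81}
After op 9 (add /r 31): {"d":33,"g":56,"i":75,"iap":28,"kvm":81,"r":31}
After op 10 (add /t 31): {"d":33,"g":56,"i":75,"iap":28,"kvm":81,"r":31,"t":31}
After op 11 (remove /g): {"d":33,"i":75,"iap":28,"kvm":81,"r":31,"t":31}
After op 12 (replace /d 65): {"d":65,"i":75,"iap":28,"kvm":81,"r":31,"t":31}
After op 13 (add /qdj 6): {"d":65,"i":75,"iap":28,"kvm":81,"qdj":6,"r":31,"t":31}

Answer: {"d":65,"i":75,"iap":28,"kvm":81,"qdj":6,"r":31,"t":31}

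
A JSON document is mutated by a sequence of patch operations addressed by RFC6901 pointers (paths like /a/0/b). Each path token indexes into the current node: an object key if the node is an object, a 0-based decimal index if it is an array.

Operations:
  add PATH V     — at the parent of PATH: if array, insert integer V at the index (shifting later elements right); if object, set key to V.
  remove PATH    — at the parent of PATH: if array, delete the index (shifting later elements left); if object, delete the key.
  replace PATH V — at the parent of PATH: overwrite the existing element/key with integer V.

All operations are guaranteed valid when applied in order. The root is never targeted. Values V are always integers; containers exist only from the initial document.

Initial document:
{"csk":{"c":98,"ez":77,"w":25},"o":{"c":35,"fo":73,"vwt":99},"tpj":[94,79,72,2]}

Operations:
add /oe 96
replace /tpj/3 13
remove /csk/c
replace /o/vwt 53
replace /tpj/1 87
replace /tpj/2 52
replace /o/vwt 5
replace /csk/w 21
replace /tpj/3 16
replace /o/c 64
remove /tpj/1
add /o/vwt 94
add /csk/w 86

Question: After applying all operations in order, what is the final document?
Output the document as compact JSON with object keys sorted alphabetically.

After op 1 (add /oe 96): {"csk":{"c":98,"ez":77,"w":25},"o":{"c":35,"fo":73,"vwt":99},"oe":96,"tpj":[94,79,72,2]}
After op 2 (replace /tpj/3 13): {"csk":{"c":98,"ez":77,"w":25},"o":{"c":35,"fo":73,"vwt":99},"oe":96,"tpj":[94,79,72,13]}
After op 3 (remove /csk/c): {"csk":{"ez":77,"w":25},"o":{"c":35,"fo":73,"vwt":99},"oe":96,"tpj":[94,79,72,13]}
After op 4 (replace /o/vwt 53): {"csk":{"ez":77,"w":25},"o":{"c":35,"fo":73,"vwt":53},"oe":96,"tpj":[94,79,72,13]}
After op 5 (replace /tpj/1 87): {"csk":{"ez":77,"w":25},"o":{"c":35,"fo":73,"vwt":53},"oe":96,"tpj":[94,87,72,13]}
After op 6 (replace /tpj/2 52): {"csk":{"ez":77,"w":25},"o":{"c":35,"fo":73,"vwt":53},"oe":96,"tpj":[94,87,52,13]}
After op 7 (replace /o/vwt 5): {"csk":{"ez":77,"w":25},"o":{"c":35,"fo":73,"vwt":5},"oe":96,"tpj":[94,87,52,13]}
After op 8 (replace /csk/w 21): {"csk":{"ez":77,"w":21},"o":{"c":35,"fo":73,"vwt":5},"oe":96,"tpj":[94,87,52,13]}
After op 9 (replace /tpj/3 16): {"csk":{"ez":77,"w":21},"o":{"c":35,"fo":73,"vwt":5},"oe":96,"tpj":[94,87,52,16]}
After op 10 (replace /o/c 64): {"csk":{"ez":77,"w":21},"o":{"c":64,"fo":73,"vwt":5},"oe":96,"tpj":[94,87,52,16]}
After op 11 (remove /tpj/1): {"csk":{"ez":77,"w":21},"o":{"c":64,"fo":73,"vwt":5},"oe":96,"tpj":[94,52,16]}
After op 12 (add /o/vwt 94): {"csk":{"ez":77,"w":21},"o":{"c":64,"fo":73,"vwt":94},"oe":96,"tpj":[94,52,16]}
After op 13 (add /csk/w 86): {"csk":{"ez":77,"w":86},"o":{"c":64,"fo":73,"vwt":94},"oe":96,"tpj":[94,52,16]}

Answer: {"csk":{"ez":77,"w":86},"o":{"c":64,"fo":73,"vwt":94},"oe":96,"tpj":[94,52,16]}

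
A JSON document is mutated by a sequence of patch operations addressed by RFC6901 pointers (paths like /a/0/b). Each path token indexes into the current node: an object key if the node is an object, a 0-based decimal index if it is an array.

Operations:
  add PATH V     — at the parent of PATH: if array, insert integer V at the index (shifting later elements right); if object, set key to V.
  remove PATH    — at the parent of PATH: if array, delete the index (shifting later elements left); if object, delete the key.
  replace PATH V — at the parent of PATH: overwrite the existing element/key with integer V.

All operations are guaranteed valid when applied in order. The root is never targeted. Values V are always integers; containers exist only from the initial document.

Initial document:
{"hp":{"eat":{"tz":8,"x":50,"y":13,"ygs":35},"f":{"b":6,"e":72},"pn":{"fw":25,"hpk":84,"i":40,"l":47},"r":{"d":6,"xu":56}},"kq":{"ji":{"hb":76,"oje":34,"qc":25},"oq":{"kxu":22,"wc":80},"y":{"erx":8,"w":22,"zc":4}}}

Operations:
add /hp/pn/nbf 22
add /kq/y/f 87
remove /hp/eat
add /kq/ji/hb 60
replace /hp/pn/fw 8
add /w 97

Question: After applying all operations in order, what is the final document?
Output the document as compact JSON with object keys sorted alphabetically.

Answer: {"hp":{"f":{"b":6,"e":72},"pn":{"fw":8,"hpk":84,"i":40,"l":47,"nbf":22},"r":{"d":6,"xu":56}},"kq":{"ji":{"hb":60,"oje":34,"qc":25},"oq":{"kxu":22,"wc":80},"y":{"erx":8,"f":87,"w":22,"zc":4}},"w":97}

Derivation:
After op 1 (add /hp/pn/nbf 22): {"hp":{"eat":{"tz":8,"x":50,"y":13,"ygs":35},"f":{"b":6,"e":72},"pn":{"fw":25,"hpk":84,"i":40,"l":47,"nbf":22},"r":{"d":6,"xu":56}},"kq":{"ji":{"hb":76,"oje":34,"qc":25},"oq":{"kxu":22,"wc":80},"y":{"erx":8,"w":22,"zc":4}}}
After op 2 (add /kq/y/f 87): {"hp":{"eat":{"tz":8,"x":50,"y":13,"ygs":35},"f":{"b":6,"e":72},"pn":{"fw":25,"hpk":84,"i":40,"l":47,"nbf":22},"r":{"d":6,"xu":56}},"kq":{"ji":{"hb":76,"oje":34,"qc":25},"oq":{"kxu":22,"wc":80},"y":{"erx":8,"f":87,"w":22,"zc":4}}}
After op 3 (remove /hp/eat): {"hp":{"f":{"b":6,"e":72},"pn":{"fw":25,"hpk":84,"i":40,"l":47,"nbf":22},"r":{"d":6,"xu":56}},"kq":{"ji":{"hb":76,"oje":34,"qc":25},"oq":{"kxu":22,"wc":80},"y":{"erx":8,"f":87,"w":22,"zc":4}}}
After op 4 (add /kq/ji/hb 60): {"hp":{"f":{"b":6,"e":72},"pn":{"fw":25,"hpk":84,"i":40,"l":47,"nbf":22},"r":{"d":6,"xu":56}},"kq":{"ji":{"hb":60,"oje":34,"qc":25},"oq":{"kxu":22,"wc":80},"y":{"erx":8,"f":87,"w":22,"zc":4}}}
After op 5 (replace /hp/pn/fw 8): {"hp":{"f":{"b":6,"e":72},"pn":{"fw":8,"hpk":84,"i":40,"l":47,"nbf":22},"r":{"d":6,"xu":56}},"kq":{"ji":{"hb":60,"oje":34,"qc":25},"oq":{"kxu":22,"wc":80},"y":{"erx":8,"f":87,"w":22,"zc":4}}}
After op 6 (add /w 97): {"hp":{"f":{"b":6,"e":72},"pn":{"fw":8,"hpk":84,"i":40,"l":47,"nbf":22},"r":{"d":6,"xu":56}},"kq":{"ji":{"hb":60,"oje":34,"qc":25},"oq":{"kxu":22,"wc":80},"y":{"erx":8,"f":87,"w":22,"zc":4}},"w":97}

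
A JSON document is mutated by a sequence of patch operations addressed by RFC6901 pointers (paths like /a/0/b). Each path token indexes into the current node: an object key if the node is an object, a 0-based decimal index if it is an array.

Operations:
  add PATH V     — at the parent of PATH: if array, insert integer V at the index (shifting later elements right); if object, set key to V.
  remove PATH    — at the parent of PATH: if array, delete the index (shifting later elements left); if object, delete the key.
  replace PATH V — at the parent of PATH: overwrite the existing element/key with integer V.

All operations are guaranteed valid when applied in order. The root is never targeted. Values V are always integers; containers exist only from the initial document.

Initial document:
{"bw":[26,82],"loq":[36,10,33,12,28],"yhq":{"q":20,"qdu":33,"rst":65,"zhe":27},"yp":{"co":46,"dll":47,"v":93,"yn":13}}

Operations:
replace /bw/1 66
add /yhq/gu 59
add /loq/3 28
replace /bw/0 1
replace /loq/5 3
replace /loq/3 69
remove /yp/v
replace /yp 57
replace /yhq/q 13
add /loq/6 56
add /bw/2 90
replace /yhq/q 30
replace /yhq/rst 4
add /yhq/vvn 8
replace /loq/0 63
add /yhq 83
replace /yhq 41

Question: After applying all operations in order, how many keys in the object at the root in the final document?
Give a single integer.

After op 1 (replace /bw/1 66): {"bw":[26,66],"loq":[36,10,33,12,28],"yhq":{"q":20,"qdu":33,"rst":65,"zhe":27},"yp":{"co":46,"dll":47,"v":93,"yn":13}}
After op 2 (add /yhq/gu 59): {"bw":[26,66],"loq":[36,10,33,12,28],"yhq":{"gu":59,"q":20,"qdu":33,"rst":65,"zhe":27},"yp":{"co":46,"dll":47,"v":93,"yn":13}}
After op 3 (add /loq/3 28): {"bw":[26,66],"loq":[36,10,33,28,12,28],"yhq":{"gu":59,"q":20,"qdu":33,"rst":65,"zhe":27},"yp":{"co":46,"dll":47,"v":93,"yn":13}}
After op 4 (replace /bw/0 1): {"bw":[1,66],"loq":[36,10,33,28,12,28],"yhq":{"gu":59,"q":20,"qdu":33,"rst":65,"zhe":27},"yp":{"co":46,"dll":47,"v":93,"yn":13}}
After op 5 (replace /loq/5 3): {"bw":[1,66],"loq":[36,10,33,28,12,3],"yhq":{"gu":59,"q":20,"qdu":33,"rst":65,"zhe":27},"yp":{"co":46,"dll":47,"v":93,"yn":13}}
After op 6 (replace /loq/3 69): {"bw":[1,66],"loq":[36,10,33,69,12,3],"yhq":{"gu":59,"q":20,"qdu":33,"rst":65,"zhe":27},"yp":{"co":46,"dll":47,"v":93,"yn":13}}
After op 7 (remove /yp/v): {"bw":[1,66],"loq":[36,10,33,69,12,3],"yhq":{"gu":59,"q":20,"qdu":33,"rst":65,"zhe":27},"yp":{"co":46,"dll":47,"yn":13}}
After op 8 (replace /yp 57): {"bw":[1,66],"loq":[36,10,33,69,12,3],"yhq":{"gu":59,"q":20,"qdu":33,"rst":65,"zhe":27},"yp":57}
After op 9 (replace /yhq/q 13): {"bw":[1,66],"loq":[36,10,33,69,12,3],"yhq":{"gu":59,"q":13,"qdu":33,"rst":65,"zhe":27},"yp":57}
After op 10 (add /loq/6 56): {"bw":[1,66],"loq":[36,10,33,69,12,3,56],"yhq":{"gu":59,"q":13,"qdu":33,"rst":65,"zhe":27},"yp":57}
After op 11 (add /bw/2 90): {"bw":[1,66,90],"loq":[36,10,33,69,12,3,56],"yhq":{"gu":59,"q":13,"qdu":33,"rst":65,"zhe":27},"yp":57}
After op 12 (replace /yhq/q 30): {"bw":[1,66,90],"loq":[36,10,33,69,12,3,56],"yhq":{"gu":59,"q":30,"qdu":33,"rst":65,"zhe":27},"yp":57}
After op 13 (replace /yhq/rst 4): {"bw":[1,66,90],"loq":[36,10,33,69,12,3,56],"yhq":{"gu":59,"q":30,"qdu":33,"rst":4,"zhe":27},"yp":57}
After op 14 (add /yhq/vvn 8): {"bw":[1,66,90],"loq":[36,10,33,69,12,3,56],"yhq":{"gu":59,"q":30,"qdu":33,"rst":4,"vvn":8,"zhe":27},"yp":57}
After op 15 (replace /loq/0 63): {"bw":[1,66,90],"loq":[63,10,33,69,12,3,56],"yhq":{"gu":59,"q":30,"qdu":33,"rst":4,"vvn":8,"zhe":27},"yp":57}
After op 16 (add /yhq 83): {"bw":[1,66,90],"loq":[63,10,33,69,12,3,56],"yhq":83,"yp":57}
After op 17 (replace /yhq 41): {"bw":[1,66,90],"loq":[63,10,33,69,12,3,56],"yhq":41,"yp":57}
Size at the root: 4

Answer: 4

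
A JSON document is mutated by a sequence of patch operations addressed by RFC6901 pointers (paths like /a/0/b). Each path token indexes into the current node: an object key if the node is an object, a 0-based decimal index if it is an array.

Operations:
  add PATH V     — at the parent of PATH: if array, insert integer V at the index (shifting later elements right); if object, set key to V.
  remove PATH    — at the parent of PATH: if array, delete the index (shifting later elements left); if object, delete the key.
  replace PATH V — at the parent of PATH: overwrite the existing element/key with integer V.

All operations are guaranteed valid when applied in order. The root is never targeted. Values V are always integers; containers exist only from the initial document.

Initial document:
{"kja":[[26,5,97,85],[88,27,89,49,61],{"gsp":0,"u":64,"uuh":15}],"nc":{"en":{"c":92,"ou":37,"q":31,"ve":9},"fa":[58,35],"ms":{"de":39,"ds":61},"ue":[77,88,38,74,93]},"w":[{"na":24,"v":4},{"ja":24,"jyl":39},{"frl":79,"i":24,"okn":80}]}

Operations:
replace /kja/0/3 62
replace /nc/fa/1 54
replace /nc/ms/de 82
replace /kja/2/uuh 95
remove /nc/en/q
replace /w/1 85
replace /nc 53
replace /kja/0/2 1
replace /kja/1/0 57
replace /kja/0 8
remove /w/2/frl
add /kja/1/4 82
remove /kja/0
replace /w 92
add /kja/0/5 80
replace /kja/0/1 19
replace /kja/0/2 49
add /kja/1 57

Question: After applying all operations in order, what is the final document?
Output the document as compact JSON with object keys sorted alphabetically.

After op 1 (replace /kja/0/3 62): {"kja":[[26,5,97,62],[88,27,89,49,61],{"gsp":0,"u":64,"uuh":15}],"nc":{"en":{"c":92,"ou":37,"q":31,"ve":9},"fa":[58,35],"ms":{"de":39,"ds":61},"ue":[77,88,38,74,93]},"w":[{"na":24,"v":4},{"ja":24,"jyl":39},{"frl":79,"i":24,"okn":80}]}
After op 2 (replace /nc/fa/1 54): {"kja":[[26,5,97,62],[88,27,89,49,61],{"gsp":0,"u":64,"uuh":15}],"nc":{"en":{"c":92,"ou":37,"q":31,"ve":9},"fa":[58,54],"ms":{"de":39,"ds":61},"ue":[77,88,38,74,93]},"w":[{"na":24,"v":4},{"ja":24,"jyl":39},{"frl":79,"i":24,"okn":80}]}
After op 3 (replace /nc/ms/de 82): {"kja":[[26,5,97,62],[88,27,89,49,61],{"gsp":0,"u":64,"uuh":15}],"nc":{"en":{"c":92,"ou":37,"q":31,"ve":9},"fa":[58,54],"ms":{"de":82,"ds":61},"ue":[77,88,38,74,93]},"w":[{"na":24,"v":4},{"ja":24,"jyl":39},{"frl":79,"i":24,"okn":80}]}
After op 4 (replace /kja/2/uuh 95): {"kja":[[26,5,97,62],[88,27,89,49,61],{"gsp":0,"u":64,"uuh":95}],"nc":{"en":{"c":92,"ou":37,"q":31,"ve":9},"fa":[58,54],"ms":{"de":82,"ds":61},"ue":[77,88,38,74,93]},"w":[{"na":24,"v":4},{"ja":24,"jyl":39},{"frl":79,"i":24,"okn":80}]}
After op 5 (remove /nc/en/q): {"kja":[[26,5,97,62],[88,27,89,49,61],{"gsp":0,"u":64,"uuh":95}],"nc":{"en":{"c":92,"ou":37,"ve":9},"fa":[58,54],"ms":{"de":82,"ds":61},"ue":[77,88,38,74,93]},"w":[{"na":24,"v":4},{"ja":24,"jyl":39},{"frl":79,"i":24,"okn":80}]}
After op 6 (replace /w/1 85): {"kja":[[26,5,97,62],[88,27,89,49,61],{"gsp":0,"u":64,"uuh":95}],"nc":{"en":{"c":92,"ou":37,"ve":9},"fa":[58,54],"ms":{"de":82,"ds":61},"ue":[77,88,38,74,93]},"w":[{"na":24,"v":4},85,{"frl":79,"i":24,"okn":80}]}
After op 7 (replace /nc 53): {"kja":[[26,5,97,62],[88,27,89,49,61],{"gsp":0,"u":64,"uuh":95}],"nc":53,"w":[{"na":24,"v":4},85,{"frl":79,"i":24,"okn":80}]}
After op 8 (replace /kja/0/2 1): {"kja":[[26,5,1,62],[88,27,89,49,61],{"gsp":0,"u":64,"uuh":95}],"nc":53,"w":[{"na":24,"v":4},85,{"frl":79,"i":24,"okn":80}]}
After op 9 (replace /kja/1/0 57): {"kja":[[26,5,1,62],[57,27,89,49,61],{"gsp":0,"u":64,"uuh":95}],"nc":53,"w":[{"na":24,"v":4},85,{"frl":79,"i":24,"okn":80}]}
After op 10 (replace /kja/0 8): {"kja":[8,[57,27,89,49,61],{"gsp":0,"u":64,"uuh":95}],"nc":53,"w":[{"na":24,"v":4},85,{"frl":79,"i":24,"okn":80}]}
After op 11 (remove /w/2/frl): {"kja":[8,[57,27,89,49,61],{"gsp":0,"u":64,"uuh":95}],"nc":53,"w":[{"na":24,"v":4},85,{"i":24,"okn":80}]}
After op 12 (add /kja/1/4 82): {"kja":[8,[57,27,89,49,82,61],{"gsp":0,"u":64,"uuh":95}],"nc":53,"w":[{"na":24,"v":4},85,{"i":24,"okn":80}]}
After op 13 (remove /kja/0): {"kja":[[57,27,89,49,82,61],{"gsp":0,"u":64,"uuh":95}],"nc":53,"w":[{"na":24,"v":4},85,{"i":24,"okn":80}]}
After op 14 (replace /w 92): {"kja":[[57,27,89,49,82,61],{"gsp":0,"u":64,"uuh":95}],"nc":53,"w":92}
After op 15 (add /kja/0/5 80): {"kja":[[57,27,89,49,82,80,61],{"gsp":0,"u":64,"uuh":95}],"nc":53,"w":92}
After op 16 (replace /kja/0/1 19): {"kja":[[57,19,89,49,82,80,61],{"gsp":0,"u":64,"uuh":95}],"nc":53,"w":92}
After op 17 (replace /kja/0/2 49): {"kja":[[57,19,49,49,82,80,61],{"gsp":0,"u":64,"uuh":95}],"nc":53,"w":92}
After op 18 (add /kja/1 57): {"kja":[[57,19,49,49,82,80,61],57,{"gsp":0,"u":64,"uuh":95}],"nc":53,"w":92}

Answer: {"kja":[[57,19,49,49,82,80,61],57,{"gsp":0,"u":64,"uuh":95}],"nc":53,"w":92}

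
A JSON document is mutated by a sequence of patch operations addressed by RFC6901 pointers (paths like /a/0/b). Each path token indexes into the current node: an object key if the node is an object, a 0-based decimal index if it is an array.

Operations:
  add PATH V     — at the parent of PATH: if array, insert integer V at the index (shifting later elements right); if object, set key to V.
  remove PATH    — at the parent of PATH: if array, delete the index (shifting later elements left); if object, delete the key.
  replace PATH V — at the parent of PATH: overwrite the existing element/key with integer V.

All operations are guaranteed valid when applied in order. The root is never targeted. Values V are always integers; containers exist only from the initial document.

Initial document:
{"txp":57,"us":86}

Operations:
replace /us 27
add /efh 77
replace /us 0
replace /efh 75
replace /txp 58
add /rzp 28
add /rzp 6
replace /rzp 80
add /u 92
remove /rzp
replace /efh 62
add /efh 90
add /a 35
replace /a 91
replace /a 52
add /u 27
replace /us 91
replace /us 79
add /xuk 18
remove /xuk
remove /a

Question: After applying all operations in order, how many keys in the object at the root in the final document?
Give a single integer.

Answer: 4

Derivation:
After op 1 (replace /us 27): {"txp":57,"us":27}
After op 2 (add /efh 77): {"efh":77,"txp":57,"us":27}
After op 3 (replace /us 0): {"efh":77,"txp":57,"us":0}
After op 4 (replace /efh 75): {"efh":75,"txp":57,"us":0}
After op 5 (replace /txp 58): {"efh":75,"txp":58,"us":0}
After op 6 (add /rzp 28): {"efh":75,"rzp":28,"txp":58,"us":0}
After op 7 (add /rzp 6): {"efh":75,"rzp":6,"txp":58,"us":0}
After op 8 (replace /rzp 80): {"efh":75,"rzp":80,"txp":58,"us":0}
After op 9 (add /u 92): {"efh":75,"rzp":80,"txp":58,"u":92,"us":0}
After op 10 (remove /rzp): {"efh":75,"txp":58,"u":92,"us":0}
After op 11 (replace /efh 62): {"efh":62,"txp":58,"u":92,"us":0}
After op 12 (add /efh 90): {"efh":90,"txp":58,"u":92,"us":0}
After op 13 (add /a 35): {"a":35,"efh":90,"txp":58,"u":92,"us":0}
After op 14 (replace /a 91): {"a":91,"efh":90,"txp":58,"u":92,"us":0}
After op 15 (replace /a 52): {"a":52,"efh":90,"txp":58,"u":92,"us":0}
After op 16 (add /u 27): {"a":52,"efh":90,"txp":58,"u":27,"us":0}
After op 17 (replace /us 91): {"a":52,"efh":90,"txp":58,"u":27,"us":91}
After op 18 (replace /us 79): {"a":52,"efh":90,"txp":58,"u":27,"us":79}
After op 19 (add /xuk 18): {"a":52,"efh":90,"txp":58,"u":27,"us":79,"xuk":18}
After op 20 (remove /xuk): {"a":52,"efh":90,"txp":58,"u":27,"us":79}
After op 21 (remove /a): {"efh":90,"txp":58,"u":27,"us":79}
Size at the root: 4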